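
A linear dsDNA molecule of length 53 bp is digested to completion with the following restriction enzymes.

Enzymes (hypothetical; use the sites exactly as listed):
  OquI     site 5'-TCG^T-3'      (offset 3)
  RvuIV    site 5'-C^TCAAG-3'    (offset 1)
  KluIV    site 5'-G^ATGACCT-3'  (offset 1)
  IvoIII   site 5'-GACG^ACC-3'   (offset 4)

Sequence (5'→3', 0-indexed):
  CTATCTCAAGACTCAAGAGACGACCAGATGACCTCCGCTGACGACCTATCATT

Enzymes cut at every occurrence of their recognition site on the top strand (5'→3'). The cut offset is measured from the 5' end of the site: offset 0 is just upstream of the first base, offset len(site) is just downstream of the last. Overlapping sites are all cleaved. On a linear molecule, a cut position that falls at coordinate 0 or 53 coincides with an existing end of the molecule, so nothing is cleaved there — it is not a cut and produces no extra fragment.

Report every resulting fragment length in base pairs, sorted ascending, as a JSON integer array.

[5,5,7,10,10,16]

Scan for sites:
  OquI (TCGT, off=3): no sites
  RvuIV (CTCAAG, off=1): starts [4, 11] → cuts [5, 12]
  KluIV (GATGACCT, off=1): starts [26] → cuts [27]
  IvoIII (GACGACC, off=4): starts [18, 39] → cuts [22, 43]

Pooled cuts: [5, 12, 22, 27, 43]

Fragments:
  [0,5): 5 bp
  [5,12): 7 bp
  [12,22): 10 bp
  [22,27): 5 bp
  [27,43): 16 bp
  [43,53): 10 bp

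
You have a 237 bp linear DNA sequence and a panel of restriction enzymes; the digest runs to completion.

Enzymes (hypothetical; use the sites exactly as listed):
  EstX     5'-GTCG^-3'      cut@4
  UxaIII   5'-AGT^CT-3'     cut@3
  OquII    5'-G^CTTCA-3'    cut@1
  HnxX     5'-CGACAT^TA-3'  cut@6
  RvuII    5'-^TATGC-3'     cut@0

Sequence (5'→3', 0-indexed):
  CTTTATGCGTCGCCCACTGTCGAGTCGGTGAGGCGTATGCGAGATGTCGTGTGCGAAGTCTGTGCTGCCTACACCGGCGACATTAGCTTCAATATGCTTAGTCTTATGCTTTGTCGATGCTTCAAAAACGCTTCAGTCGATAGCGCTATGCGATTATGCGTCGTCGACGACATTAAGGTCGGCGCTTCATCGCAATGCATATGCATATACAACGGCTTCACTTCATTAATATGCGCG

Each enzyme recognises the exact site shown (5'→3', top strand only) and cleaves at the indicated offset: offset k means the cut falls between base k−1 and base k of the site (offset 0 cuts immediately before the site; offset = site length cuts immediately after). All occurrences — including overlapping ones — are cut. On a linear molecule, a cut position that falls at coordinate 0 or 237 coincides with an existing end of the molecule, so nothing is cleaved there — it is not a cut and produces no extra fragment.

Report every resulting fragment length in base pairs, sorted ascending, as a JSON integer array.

[2,3,3,3,3,3,5,6,7,7,8,8,8,8,9,9,9,10,10,10,11,12,14,14,15,16,24]

Per-enzyme occurrences:
  EstX GTCG/4: at [8, 18, 23, 45, 112, 135, 159, 162, 177] ⇒ [12, 22, 27, 49, 116, 139, 163, 166, 181]
  UxaIII AGTCT/3: at [56, 99] ⇒ [59, 102]
  OquII GCTTCA/1: at [85, 118, 129, 183, 214] ⇒ [86, 119, 130, 184, 215]
  HnxX CGACATTA/6: at [77, 167] ⇒ [83, 173]
  RvuII TATGC/0: at [3, 35, 92, 104, 146, 154, 199, 229] ⇒ [3, 35, 92, 104, 146, 154, 199, 229]

Pooled cuts: [3, 12, 22, 27, 35, 49, 59, 83, 86, 92, 102, 104, 116, 119, 130, 139, 146, 154, 163, 166, 173, 181, 184, 199, 215, 229]

Fragments:
  [0,3): 3 bp
  [3,12): 9 bp
  [12,22): 10 bp
  [22,27): 5 bp
  [27,35): 8 bp
  [35,49): 14 bp
  [49,59): 10 bp
  [59,83): 24 bp
  [83,86): 3 bp
  [86,92): 6 bp
  [92,102): 10 bp
  [102,104): 2 bp
  [104,116): 12 bp
  [116,119): 3 bp
  [119,130): 11 bp
  [130,139): 9 bp
  [139,146): 7 bp
  [146,154): 8 bp
  [154,163): 9 bp
  [163,166): 3 bp
  [166,173): 7 bp
  [173,181): 8 bp
  [181,184): 3 bp
  [184,199): 15 bp
  [199,215): 16 bp
  [215,229): 14 bp
  [229,237): 8 bp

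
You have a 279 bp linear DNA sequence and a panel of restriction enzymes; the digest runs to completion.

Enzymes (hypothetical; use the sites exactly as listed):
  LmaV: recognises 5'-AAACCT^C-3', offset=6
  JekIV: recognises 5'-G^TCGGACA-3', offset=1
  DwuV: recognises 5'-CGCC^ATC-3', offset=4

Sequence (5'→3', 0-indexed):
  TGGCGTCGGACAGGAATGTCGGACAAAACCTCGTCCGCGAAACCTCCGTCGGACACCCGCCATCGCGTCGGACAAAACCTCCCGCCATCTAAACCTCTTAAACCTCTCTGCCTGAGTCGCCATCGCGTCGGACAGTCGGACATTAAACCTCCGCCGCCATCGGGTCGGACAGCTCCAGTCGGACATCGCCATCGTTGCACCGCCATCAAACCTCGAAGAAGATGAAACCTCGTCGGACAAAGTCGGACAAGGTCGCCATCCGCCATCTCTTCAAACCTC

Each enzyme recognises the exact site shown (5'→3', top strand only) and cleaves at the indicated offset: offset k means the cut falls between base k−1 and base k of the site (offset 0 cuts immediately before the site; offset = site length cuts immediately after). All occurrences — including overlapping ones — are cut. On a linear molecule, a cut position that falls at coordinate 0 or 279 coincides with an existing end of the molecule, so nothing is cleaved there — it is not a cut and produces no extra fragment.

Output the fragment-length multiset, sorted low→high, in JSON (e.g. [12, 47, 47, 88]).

[1,2,3,5,6,6,6,6,7,8,8,9,9,10,10,12,13,13,13,13,14,14,14,14,15,15,16,17]

Scan for sites:
  LmaV AAACCTC/6: at [25, 39, 74, 90, 99, 144, 207, 224, 272] ⇒ [31, 45, 80, 96, 105, 150, 213, 230, 278]
  JekIV GTCGGACA/1: at [4, 17, 47, 66, 126, 134, 163, 177, 231, 241] ⇒ [5, 18, 48, 67, 127, 135, 164, 178, 232, 242]
  DwuV CGCCATC/4: at [57, 82, 117, 154, 186, 200, 253, 260] ⇒ [61, 86, 121, 158, 190, 204, 257, 264]

Pooled cuts: [5, 18, 31, 45, 48, 61, 67, 80, 86, 96, 105, 121, 127, 135, 150, 158, 164, 178, 190, 204, 213, 230, 232, 242, 257, 264, 278]

Fragment lengths:
  [0,5): 5 bp
  [5,18): 13 bp
  [18,31): 13 bp
  [31,45): 14 bp
  [45,48): 3 bp
  [48,61): 13 bp
  [61,67): 6 bp
  [67,80): 13 bp
  [80,86): 6 bp
  [86,96): 10 bp
  [96,105): 9 bp
  [105,121): 16 bp
  [121,127): 6 bp
  [127,135): 8 bp
  [135,150): 15 bp
  [150,158): 8 bp
  [158,164): 6 bp
  [164,178): 14 bp
  [178,190): 12 bp
  [190,204): 14 bp
  [204,213): 9 bp
  [213,230): 17 bp
  [230,232): 2 bp
  [232,242): 10 bp
  [242,257): 15 bp
  [257,264): 7 bp
  [264,278): 14 bp
  [278,279): 1 bp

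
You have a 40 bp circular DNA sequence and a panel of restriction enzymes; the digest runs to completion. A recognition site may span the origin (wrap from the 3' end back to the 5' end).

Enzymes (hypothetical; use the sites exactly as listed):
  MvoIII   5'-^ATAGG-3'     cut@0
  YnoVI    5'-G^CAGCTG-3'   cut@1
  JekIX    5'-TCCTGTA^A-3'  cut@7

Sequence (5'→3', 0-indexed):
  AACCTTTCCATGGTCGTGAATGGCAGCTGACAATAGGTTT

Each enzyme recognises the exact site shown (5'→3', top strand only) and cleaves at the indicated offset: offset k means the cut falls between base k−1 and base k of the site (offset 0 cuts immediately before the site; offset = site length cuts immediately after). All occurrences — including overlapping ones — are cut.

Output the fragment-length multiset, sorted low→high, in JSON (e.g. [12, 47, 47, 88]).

Scan for sites:
  MvoIII ATAGG/0: at [32] ⇒ [32]
  YnoVI GCAGCTG/1: at [22] ⇒ [23]
  JekIX (TCCTGTAA, off=7): no sites

Pooled cuts: [23, 32]

Fragments:
  23→32: 9 bp
  32→23 (wrap): 40-32+23 = 31 bp

[9,31]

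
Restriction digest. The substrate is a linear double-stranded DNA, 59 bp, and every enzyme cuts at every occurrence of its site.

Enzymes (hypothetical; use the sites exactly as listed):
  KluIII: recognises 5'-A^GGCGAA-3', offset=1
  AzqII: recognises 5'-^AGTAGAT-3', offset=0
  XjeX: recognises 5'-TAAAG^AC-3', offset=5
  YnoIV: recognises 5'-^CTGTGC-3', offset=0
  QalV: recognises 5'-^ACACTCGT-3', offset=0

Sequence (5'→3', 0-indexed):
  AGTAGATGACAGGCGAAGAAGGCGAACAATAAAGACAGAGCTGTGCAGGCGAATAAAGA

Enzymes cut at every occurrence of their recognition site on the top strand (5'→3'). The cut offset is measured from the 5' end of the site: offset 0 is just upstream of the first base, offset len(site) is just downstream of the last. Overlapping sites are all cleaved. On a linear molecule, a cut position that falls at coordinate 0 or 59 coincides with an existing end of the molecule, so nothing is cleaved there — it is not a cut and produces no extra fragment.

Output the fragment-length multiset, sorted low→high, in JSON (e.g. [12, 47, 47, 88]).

[6,7,9,11,12,14]

Per-enzyme occurrences:
  KluIII AGGCGAA/1: at [10, 19, 46] ⇒ [11, 20, 47]
  AzqII AGTAGAT/0: at [0] ⇒ [] (position 0 is a terminus of the linear molecule — no cut)
  XjeX TAAAGAC/5: at [29] ⇒ [34]
  YnoIV CTGTGC/0: at [40] ⇒ [40]
  QalV (ACACTCGT, off=0): no sites

All cut coordinates (distinct, sorted): [11, 20, 34, 40, 47]

Fragments:
  [0,11): 11 bp
  [11,20): 9 bp
  [20,34): 14 bp
  [34,40): 6 bp
  [40,47): 7 bp
  [47,59): 12 bp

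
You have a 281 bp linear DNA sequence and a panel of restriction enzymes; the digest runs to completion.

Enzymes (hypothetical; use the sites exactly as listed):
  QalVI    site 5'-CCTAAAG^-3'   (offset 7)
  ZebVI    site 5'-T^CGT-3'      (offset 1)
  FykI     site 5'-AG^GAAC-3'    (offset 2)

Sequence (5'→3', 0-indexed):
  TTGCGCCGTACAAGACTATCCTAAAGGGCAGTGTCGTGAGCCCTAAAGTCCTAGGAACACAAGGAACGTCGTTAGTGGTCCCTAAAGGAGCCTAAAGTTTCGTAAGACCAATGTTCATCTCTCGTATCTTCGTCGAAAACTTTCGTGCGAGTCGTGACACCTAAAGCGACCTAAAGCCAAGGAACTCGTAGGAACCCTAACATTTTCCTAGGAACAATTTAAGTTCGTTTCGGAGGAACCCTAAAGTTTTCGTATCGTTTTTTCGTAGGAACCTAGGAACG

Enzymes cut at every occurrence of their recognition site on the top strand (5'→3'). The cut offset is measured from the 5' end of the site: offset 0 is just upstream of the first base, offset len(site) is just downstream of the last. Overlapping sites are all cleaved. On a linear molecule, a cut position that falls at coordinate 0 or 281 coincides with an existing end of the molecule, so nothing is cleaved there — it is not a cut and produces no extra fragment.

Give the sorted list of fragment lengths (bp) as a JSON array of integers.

Scan for sites:
  QalVI CCTAAAG/7: at [19, 41, 80, 90, 159, 169, 239] ⇒ [26, 48, 87, 97, 166, 176, 246]
  ZebVI TCGT/1: at [33, 68, 99, 121, 129, 142, 151, 185, 224, 249, 254, 262] ⇒ [34, 69, 100, 122, 130, 143, 152, 186, 225, 250, 255, 263]
  FykI AGGAAC/2: at [52, 61, 179, 189, 209, 233, 266, 274] ⇒ [54, 63, 181, 191, 211, 235, 268, 276]

All cut coordinates (distinct, sorted): [26, 34, 48, 54, 63, 69, 87, 97, 100, 122, 130, 143, 152, 166, 176, 181, 186, 191, 211, 225, 235, 246, 250, 255, 263, 268, 276]

Fragments:
  [0,26): 26 bp
  [26,34): 8 bp
  [34,48): 14 bp
  [48,54): 6 bp
  [54,63): 9 bp
  [63,69): 6 bp
  [69,87): 18 bp
  [87,97): 10 bp
  [97,100): 3 bp
  [100,122): 22 bp
  [122,130): 8 bp
  [130,143): 13 bp
  [143,152): 9 bp
  [152,166): 14 bp
  [166,176): 10 bp
  [176,181): 5 bp
  [181,186): 5 bp
  [186,191): 5 bp
  [191,211): 20 bp
  [211,225): 14 bp
  [225,235): 10 bp
  [235,246): 11 bp
  [246,250): 4 bp
  [250,255): 5 bp
  [255,263): 8 bp
  [263,268): 5 bp
  [268,276): 8 bp
  [276,281): 5 bp

[3,4,5,5,5,5,5,5,6,6,8,8,8,8,9,9,10,10,10,11,13,14,14,14,18,20,22,26]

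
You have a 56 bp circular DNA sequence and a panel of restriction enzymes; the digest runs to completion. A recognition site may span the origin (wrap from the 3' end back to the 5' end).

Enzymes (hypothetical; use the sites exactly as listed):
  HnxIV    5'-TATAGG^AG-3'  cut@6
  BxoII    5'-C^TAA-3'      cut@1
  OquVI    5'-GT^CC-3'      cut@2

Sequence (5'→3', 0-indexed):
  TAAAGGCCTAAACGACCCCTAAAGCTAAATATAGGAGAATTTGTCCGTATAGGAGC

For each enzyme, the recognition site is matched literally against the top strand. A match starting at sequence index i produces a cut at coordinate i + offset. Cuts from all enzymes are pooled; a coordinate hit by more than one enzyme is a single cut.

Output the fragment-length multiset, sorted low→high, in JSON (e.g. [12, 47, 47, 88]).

Scan for sites:
  HnxIV (TATAGGAG, off=6): starts [29, 47] → cuts [35, 53]
  BxoII (CTAA, off=1): starts [7, 18, 24, 55] → cuts [0, 8, 19, 25]
  OquVI (GTCC, off=2): starts [42] → cuts [44]

All cut coordinates (distinct, sorted): [0, 8, 19, 25, 35, 44, 53]

Fragment lengths:
  0→8: 8 bp
  8→19: 11 bp
  19→25: 6 bp
  25→35: 10 bp
  35→44: 9 bp
  44→53: 9 bp
  53→0 (wrap): 56-53+0 = 3 bp

[3,6,8,9,9,10,11]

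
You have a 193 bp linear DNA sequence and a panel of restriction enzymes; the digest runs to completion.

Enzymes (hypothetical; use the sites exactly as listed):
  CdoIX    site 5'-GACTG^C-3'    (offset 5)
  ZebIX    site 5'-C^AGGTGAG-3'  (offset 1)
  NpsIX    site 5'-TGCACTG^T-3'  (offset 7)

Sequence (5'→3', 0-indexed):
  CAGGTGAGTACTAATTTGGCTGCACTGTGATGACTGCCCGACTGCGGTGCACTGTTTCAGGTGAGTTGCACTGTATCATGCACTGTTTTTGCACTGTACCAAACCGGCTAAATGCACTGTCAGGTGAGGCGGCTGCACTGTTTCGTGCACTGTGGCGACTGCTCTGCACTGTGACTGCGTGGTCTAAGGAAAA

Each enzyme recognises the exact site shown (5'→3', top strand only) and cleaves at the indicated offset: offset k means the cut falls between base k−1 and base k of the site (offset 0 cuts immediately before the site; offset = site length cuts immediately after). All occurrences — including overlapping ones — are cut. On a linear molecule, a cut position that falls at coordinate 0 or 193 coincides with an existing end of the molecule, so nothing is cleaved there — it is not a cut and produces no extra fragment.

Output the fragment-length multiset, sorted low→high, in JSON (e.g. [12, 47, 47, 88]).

Per-enzyme occurrences:
  CdoIX (GACTGC, off=5): starts [31, 39, 156, 172] → cuts [36, 44, 161, 177]
  ZebIX (CAGGTGAG, off=1): starts [0, 57, 120] → cuts [1, 58, 121]
  NpsIX (TGCACTGT, off=7): starts [20, 47, 66, 78, 89, 112, 133, 145, 164] → cuts [27, 54, 73, 85, 96, 119, 140, 152, 171]

All cut coordinates (distinct, sorted): [1, 27, 36, 44, 54, 58, 73, 85, 96, 119, 121, 140, 152, 161, 171, 177]

Fragment lengths:
  [0,1): 1 bp
  [1,27): 26 bp
  [27,36): 9 bp
  [36,44): 8 bp
  [44,54): 10 bp
  [54,58): 4 bp
  [58,73): 15 bp
  [73,85): 12 bp
  [85,96): 11 bp
  [96,119): 23 bp
  [119,121): 2 bp
  [121,140): 19 bp
  [140,152): 12 bp
  [152,161): 9 bp
  [161,171): 10 bp
  [171,177): 6 bp
  [177,193): 16 bp

[1,2,4,6,8,9,9,10,10,11,12,12,15,16,19,23,26]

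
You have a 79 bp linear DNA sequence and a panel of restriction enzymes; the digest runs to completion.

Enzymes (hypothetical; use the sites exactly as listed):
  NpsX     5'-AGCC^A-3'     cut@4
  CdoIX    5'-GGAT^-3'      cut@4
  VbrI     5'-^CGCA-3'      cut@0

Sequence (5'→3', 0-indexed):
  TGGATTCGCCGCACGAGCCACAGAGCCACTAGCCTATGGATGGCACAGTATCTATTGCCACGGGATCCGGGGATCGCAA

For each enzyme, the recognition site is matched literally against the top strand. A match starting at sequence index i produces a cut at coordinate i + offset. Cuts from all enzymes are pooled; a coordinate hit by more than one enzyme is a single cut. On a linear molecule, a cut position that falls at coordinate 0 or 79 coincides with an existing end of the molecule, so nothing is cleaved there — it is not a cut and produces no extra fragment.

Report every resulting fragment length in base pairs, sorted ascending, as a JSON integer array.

[4,5,5,8,8,10,14,25]

Site scan:
  NpsX AGCCA/4: at [15, 23] ⇒ [19, 27]
  CdoIX GGAT/4: at [1, 37, 62, 70] ⇒ [5, 41, 66, 74]
  VbrI CGCA/0: at [9, 74] ⇒ [9, 74]

All cut coordinates (distinct, sorted): [5, 9, 19, 27, 41, 66, 74]

Fragment lengths:
  [0,5): 5 bp
  [5,9): 4 bp
  [9,19): 10 bp
  [19,27): 8 bp
  [27,41): 14 bp
  [41,66): 25 bp
  [66,74): 8 bp
  [74,79): 5 bp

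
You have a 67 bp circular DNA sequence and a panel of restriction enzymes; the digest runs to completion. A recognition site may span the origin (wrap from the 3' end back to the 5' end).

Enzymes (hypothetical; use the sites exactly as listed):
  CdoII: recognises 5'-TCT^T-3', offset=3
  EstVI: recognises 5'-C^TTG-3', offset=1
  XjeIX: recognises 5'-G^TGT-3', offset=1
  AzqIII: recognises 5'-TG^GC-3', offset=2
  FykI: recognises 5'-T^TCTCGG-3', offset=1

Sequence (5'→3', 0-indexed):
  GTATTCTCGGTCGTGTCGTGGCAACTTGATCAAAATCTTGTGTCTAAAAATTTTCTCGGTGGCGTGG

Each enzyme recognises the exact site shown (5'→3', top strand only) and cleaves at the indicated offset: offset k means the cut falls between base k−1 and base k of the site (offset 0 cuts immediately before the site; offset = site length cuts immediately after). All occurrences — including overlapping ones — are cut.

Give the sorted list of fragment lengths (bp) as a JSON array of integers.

[1,2,5,7,8,9,10,12,13]

Per-enzyme occurrences:
  CdoII TCTT/3: at [35] ⇒ [38]
  EstVI CTTG/1: at [24, 36] ⇒ [25, 37]
  XjeIX GTGT/1: at [12, 39] ⇒ [13, 40]
  AzqIII TGGC/2: at [18, 59] ⇒ [20, 61]
  FykI TTCTCGG/1: at [3, 52] ⇒ [4, 53]

Pooled cuts: [4, 13, 20, 25, 37, 38, 40, 53, 61]

Fragment lengths:
  4→13: 9 bp
  13→20: 7 bp
  20→25: 5 bp
  25→37: 12 bp
  37→38: 1 bp
  38→40: 2 bp
  40→53: 13 bp
  53→61: 8 bp
  61→4 (wrap): 67-61+4 = 10 bp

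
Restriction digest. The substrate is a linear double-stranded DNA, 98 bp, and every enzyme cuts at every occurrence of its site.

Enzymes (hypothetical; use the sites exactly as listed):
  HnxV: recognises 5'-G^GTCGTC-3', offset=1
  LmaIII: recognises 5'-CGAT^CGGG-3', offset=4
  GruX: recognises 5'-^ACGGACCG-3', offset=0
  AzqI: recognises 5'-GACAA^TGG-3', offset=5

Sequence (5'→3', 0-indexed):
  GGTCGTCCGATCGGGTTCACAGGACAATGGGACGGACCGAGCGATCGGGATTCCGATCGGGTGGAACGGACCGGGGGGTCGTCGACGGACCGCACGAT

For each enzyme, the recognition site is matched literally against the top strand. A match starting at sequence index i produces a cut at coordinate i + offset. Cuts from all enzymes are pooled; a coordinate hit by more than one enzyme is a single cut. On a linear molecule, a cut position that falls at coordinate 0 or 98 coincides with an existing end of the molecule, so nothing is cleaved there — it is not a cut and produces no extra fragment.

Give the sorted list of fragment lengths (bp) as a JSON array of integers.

Scan for sites:
  HnxV GGTCGTC/1: at [0, 76] ⇒ [1, 77]
  LmaIII CGATCGGG/4: at [7, 41, 53] ⇒ [11, 45, 57]
  GruX ACGGACCG/0: at [31, 65, 84] ⇒ [31, 65, 84]
  AzqI GACAATGG/5: at [22] ⇒ [27]

All cut coordinates (distinct, sorted): [1, 11, 27, 31, 45, 57, 65, 77, 84]

Fragments:
  [0,1): 1 bp
  [1,11): 10 bp
  [11,27): 16 bp
  [27,31): 4 bp
  [31,45): 14 bp
  [45,57): 12 bp
  [57,65): 8 bp
  [65,77): 12 bp
  [77,84): 7 bp
  [84,98): 14 bp

[1,4,7,8,10,12,12,14,14,16]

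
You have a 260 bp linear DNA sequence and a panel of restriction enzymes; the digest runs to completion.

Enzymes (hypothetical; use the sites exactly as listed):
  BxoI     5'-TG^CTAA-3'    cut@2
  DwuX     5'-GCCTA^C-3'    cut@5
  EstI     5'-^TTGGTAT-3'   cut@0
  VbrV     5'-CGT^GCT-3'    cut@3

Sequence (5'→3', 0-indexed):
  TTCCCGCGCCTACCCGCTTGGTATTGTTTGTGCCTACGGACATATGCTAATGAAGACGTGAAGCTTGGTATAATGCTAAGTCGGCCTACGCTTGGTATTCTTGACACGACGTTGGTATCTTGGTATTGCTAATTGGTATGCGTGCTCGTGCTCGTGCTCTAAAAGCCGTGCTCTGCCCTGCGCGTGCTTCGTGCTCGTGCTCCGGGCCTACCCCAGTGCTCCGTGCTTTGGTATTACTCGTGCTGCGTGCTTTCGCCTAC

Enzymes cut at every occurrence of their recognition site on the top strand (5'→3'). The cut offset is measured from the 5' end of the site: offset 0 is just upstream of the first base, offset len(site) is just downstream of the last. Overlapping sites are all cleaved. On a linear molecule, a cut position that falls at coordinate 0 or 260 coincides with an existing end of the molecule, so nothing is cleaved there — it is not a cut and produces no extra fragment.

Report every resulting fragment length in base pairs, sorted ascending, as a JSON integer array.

Per-enzyme occurrences:
  BxoI (TGCTAA, off=2): starts [44, 73, 126] → cuts [46, 75, 128]
  DwuX (GCCTAC, off=5): starts [7, 31, 83, 205, 254] → cuts [12, 36, 88, 210, 259]
  EstI (TTGGTAT, off=0): starts [17, 64, 91, 111, 119, 132, 227] → cuts [17, 64, 91, 111, 119, 132, 227]
  VbrV (CGTGCT, off=3): starts [140, 146, 152, 166, 182, 189, 195, 221, 238, 245] → cuts [143, 149, 155, 169, 185, 192, 198, 224, 241, 248]

Pooled cuts: [12, 17, 36, 46, 64, 75, 88, 91, 111, 119, 128, 132, 143, 149, 155, 169, 185, 192, 198, 210, 224, 227, 241, 248, 259]

Fragments:
  [0,12): 12 bp
  [12,17): 5 bp
  [17,36): 19 bp
  [36,46): 10 bp
  [46,64): 18 bp
  [64,75): 11 bp
  [75,88): 13 bp
  [88,91): 3 bp
  [91,111): 20 bp
  [111,119): 8 bp
  [119,128): 9 bp
  [128,132): 4 bp
  [132,143): 11 bp
  [143,149): 6 bp
  [149,155): 6 bp
  [155,169): 14 bp
  [169,185): 16 bp
  [185,192): 7 bp
  [192,198): 6 bp
  [198,210): 12 bp
  [210,224): 14 bp
  [224,227): 3 bp
  [227,241): 14 bp
  [241,248): 7 bp
  [248,259): 11 bp
  [259,260): 1 bp

[1,3,3,4,5,6,6,6,7,7,8,9,10,11,11,11,12,12,13,14,14,14,16,18,19,20]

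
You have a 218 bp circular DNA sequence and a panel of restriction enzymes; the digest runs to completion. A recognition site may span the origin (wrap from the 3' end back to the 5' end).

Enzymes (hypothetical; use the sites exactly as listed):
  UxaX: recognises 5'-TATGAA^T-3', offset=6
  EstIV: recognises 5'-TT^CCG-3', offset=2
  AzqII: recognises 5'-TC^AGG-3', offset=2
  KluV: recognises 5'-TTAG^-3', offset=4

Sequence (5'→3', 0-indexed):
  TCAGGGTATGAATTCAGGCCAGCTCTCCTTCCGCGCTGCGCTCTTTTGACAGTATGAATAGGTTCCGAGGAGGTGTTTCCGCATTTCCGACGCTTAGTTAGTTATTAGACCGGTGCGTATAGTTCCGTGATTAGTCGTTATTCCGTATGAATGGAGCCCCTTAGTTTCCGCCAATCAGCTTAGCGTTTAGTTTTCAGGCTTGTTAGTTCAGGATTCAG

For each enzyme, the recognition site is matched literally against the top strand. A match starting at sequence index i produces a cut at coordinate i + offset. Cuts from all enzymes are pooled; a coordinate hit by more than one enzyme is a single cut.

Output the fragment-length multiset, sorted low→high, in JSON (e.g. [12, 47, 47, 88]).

[3,3,3,4,5,6,7,7,8,8,9,10,10,11,11,11,13,14,15,16,16,28]

Site scan:
  UxaX (TATGAAT, off=6): starts [6, 52, 145] → cuts [12, 58, 151]
  EstIV (TTCCG, off=2): starts [28, 62, 76, 84, 122, 140, 165] → cuts [30, 64, 78, 86, 124, 142, 167]
  AzqII (TCAGG, off=2): starts [0, 13, 193, 207] → cuts [2, 15, 195, 209]
  KluV (TTAG, off=4): starts [93, 97, 104, 130, 160, 179, 186, 202] → cuts [97, 101, 108, 134, 164, 183, 190, 206]

Pooled cuts: [2, 12, 15, 30, 58, 64, 78, 86, 97, 101, 108, 124, 134, 142, 151, 164, 167, 183, 190, 195, 206, 209]

Fragments:
  2→12: 10 bp
  12→15: 3 bp
  15→30: 15 bp
  30→58: 28 bp
  58→64: 6 bp
  64→78: 14 bp
  78→86: 8 bp
  86→97: 11 bp
  97→101: 4 bp
  101→108: 7 bp
  108→124: 16 bp
  124→134: 10 bp
  134→142: 8 bp
  142→151: 9 bp
  151→164: 13 bp
  164→167: 3 bp
  167→183: 16 bp
  183→190: 7 bp
  190→195: 5 bp
  195→206: 11 bp
  206→209: 3 bp
  209→2 (wrap): 218-209+2 = 11 bp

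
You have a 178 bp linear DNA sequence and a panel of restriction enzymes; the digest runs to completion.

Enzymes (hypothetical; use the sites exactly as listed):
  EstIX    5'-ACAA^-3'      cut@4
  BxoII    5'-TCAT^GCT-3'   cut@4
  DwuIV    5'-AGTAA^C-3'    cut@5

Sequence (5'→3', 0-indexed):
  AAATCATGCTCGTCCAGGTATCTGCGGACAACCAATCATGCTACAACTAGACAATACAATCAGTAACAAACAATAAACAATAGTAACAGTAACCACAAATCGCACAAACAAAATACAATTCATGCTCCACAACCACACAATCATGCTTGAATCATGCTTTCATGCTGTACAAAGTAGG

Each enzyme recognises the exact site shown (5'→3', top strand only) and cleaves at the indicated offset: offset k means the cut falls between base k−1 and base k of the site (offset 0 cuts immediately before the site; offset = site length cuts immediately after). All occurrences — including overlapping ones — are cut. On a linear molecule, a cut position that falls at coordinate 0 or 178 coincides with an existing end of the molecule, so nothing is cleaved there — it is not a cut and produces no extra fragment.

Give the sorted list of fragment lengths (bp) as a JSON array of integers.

Site scan:
  EstIX ACAA/4: at [27, 42, 50, 55, 65, 69, 76, 94, 103, 107, 114, 128, 136, 168] ⇒ [31, 46, 54, 59, 69, 73, 80, 98, 107, 111, 118, 132, 140, 172]
  BxoII TCATGCT/4: at [3, 35, 119, 140, 151, 159] ⇒ [7, 39, 123, 144, 155, 163]
  DwuIV AGTAAC/5: at [61, 81, 87] ⇒ [66, 86, 92]

Pooled cuts: [7, 31, 39, 46, 54, 59, 66, 69, 73, 80, 86, 92, 98, 107, 111, 118, 123, 132, 140, 144, 155, 163, 172]

Fragment lengths:
  [0,7): 7 bp
  [7,31): 24 bp
  [31,39): 8 bp
  [39,46): 7 bp
  [46,54): 8 bp
  [54,59): 5 bp
  [59,66): 7 bp
  [66,69): 3 bp
  [69,73): 4 bp
  [73,80): 7 bp
  [80,86): 6 bp
  [86,92): 6 bp
  [92,98): 6 bp
  [98,107): 9 bp
  [107,111): 4 bp
  [111,118): 7 bp
  [118,123): 5 bp
  [123,132): 9 bp
  [132,140): 8 bp
  [140,144): 4 bp
  [144,155): 11 bp
  [155,163): 8 bp
  [163,172): 9 bp
  [172,178): 6 bp

[3,4,4,4,5,5,6,6,6,6,7,7,7,7,7,8,8,8,8,9,9,9,11,24]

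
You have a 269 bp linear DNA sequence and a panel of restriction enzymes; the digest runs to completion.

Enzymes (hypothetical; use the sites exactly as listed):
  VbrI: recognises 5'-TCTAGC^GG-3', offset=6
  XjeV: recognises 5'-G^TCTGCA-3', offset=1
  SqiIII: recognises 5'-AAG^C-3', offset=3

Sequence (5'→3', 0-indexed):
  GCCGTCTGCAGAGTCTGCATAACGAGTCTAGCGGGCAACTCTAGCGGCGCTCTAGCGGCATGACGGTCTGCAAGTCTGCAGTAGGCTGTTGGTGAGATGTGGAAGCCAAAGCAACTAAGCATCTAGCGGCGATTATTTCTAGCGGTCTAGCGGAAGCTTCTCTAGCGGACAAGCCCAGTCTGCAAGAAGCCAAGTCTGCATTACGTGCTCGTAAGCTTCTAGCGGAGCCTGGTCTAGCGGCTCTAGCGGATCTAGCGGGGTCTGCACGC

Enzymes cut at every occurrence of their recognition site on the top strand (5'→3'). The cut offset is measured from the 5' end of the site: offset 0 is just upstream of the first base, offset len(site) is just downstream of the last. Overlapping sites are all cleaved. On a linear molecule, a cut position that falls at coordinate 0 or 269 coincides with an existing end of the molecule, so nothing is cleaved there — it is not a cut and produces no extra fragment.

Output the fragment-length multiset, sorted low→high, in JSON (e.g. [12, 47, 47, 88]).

Site scan:
  VbrI (TCTAGCGG, off=6): starts [26, 39, 50, 121, 137, 145, 160, 217, 232, 241, 250] → cuts [32, 45, 56, 127, 143, 151, 166, 223, 238, 247, 256]
  XjeV (GTCTGCA, off=1): starts [3, 12, 65, 73, 177, 193, 259] → cuts [4, 13, 66, 74, 178, 194, 260]
  SqiIII (AAGC, off=3): starts [102, 108, 116, 153, 170, 186, 212] → cuts [105, 111, 119, 156, 173, 189, 215]

All cut coordinates (distinct, sorted): [4, 13, 32, 45, 56, 66, 74, 105, 111, 119, 127, 143, 151, 156, 166, 173, 178, 189, 194, 215, 223, 238, 247, 256, 260]

Fragments:
  [0,4): 4 bp
  [4,13): 9 bp
  [13,32): 19 bp
  [32,45): 13 bp
  [45,56): 11 bp
  [56,66): 10 bp
  [66,74): 8 bp
  [74,105): 31 bp
  [105,111): 6 bp
  [111,119): 8 bp
  [119,127): 8 bp
  [127,143): 16 bp
  [143,151): 8 bp
  [151,156): 5 bp
  [156,166): 10 bp
  [166,173): 7 bp
  [173,178): 5 bp
  [178,189): 11 bp
  [189,194): 5 bp
  [194,215): 21 bp
  [215,223): 8 bp
  [223,238): 15 bp
  [238,247): 9 bp
  [247,256): 9 bp
  [256,260): 4 bp
  [260,269): 9 bp

[4,4,5,5,5,6,7,8,8,8,8,8,9,9,9,9,10,10,11,11,13,15,16,19,21,31]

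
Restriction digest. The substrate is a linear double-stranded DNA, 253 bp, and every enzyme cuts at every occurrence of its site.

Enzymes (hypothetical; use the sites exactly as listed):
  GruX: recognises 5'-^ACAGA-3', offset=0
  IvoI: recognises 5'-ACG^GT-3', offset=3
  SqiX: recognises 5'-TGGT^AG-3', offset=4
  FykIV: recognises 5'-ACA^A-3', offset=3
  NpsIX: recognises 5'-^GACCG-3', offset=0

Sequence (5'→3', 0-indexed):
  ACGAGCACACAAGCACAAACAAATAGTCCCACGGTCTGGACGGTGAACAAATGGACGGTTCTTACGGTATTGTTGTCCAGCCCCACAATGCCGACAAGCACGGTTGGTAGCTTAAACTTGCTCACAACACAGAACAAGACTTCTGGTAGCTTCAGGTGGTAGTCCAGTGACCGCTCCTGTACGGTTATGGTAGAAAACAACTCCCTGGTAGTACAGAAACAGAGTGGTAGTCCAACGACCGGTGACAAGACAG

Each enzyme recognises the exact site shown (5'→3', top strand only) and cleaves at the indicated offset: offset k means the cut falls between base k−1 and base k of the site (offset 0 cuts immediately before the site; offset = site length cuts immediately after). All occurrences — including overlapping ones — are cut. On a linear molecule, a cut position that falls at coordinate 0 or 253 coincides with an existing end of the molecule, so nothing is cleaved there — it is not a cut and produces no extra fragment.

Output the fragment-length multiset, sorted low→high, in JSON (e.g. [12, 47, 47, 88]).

Per-enzyme occurrences:
  GruX (ACAGA, off=0): starts [128, 212, 218] → cuts [128, 212, 218]
  IvoI (ACGGT, off=3): starts [30, 39, 54, 63, 99, 180] → cuts [33, 42, 57, 66, 102, 183]
  SqiX (TGGTAG, off=4): starts [104, 143, 156, 187, 205, 224] → cuts [108, 147, 160, 191, 209, 228]
  FykIV (ACAA, off=3): starts [8, 14, 18, 46, 84, 93, 123, 133, 196, 244] → cuts [11, 17, 21, 49, 87, 96, 126, 136, 199, 247]
  NpsIX (GACCG, off=0): starts [168, 236] → cuts [168, 236]

Pooled cuts: [11, 17, 21, 33, 42, 49, 57, 66, 87, 96, 102, 108, 126, 128, 136, 147, 160, 168, 183, 191, 199, 209, 212, 218, 228, 236, 247]

Fragment lengths:
  [0,11): 11 bp
  [11,17): 6 bp
  [17,21): 4 bp
  [21,33): 12 bp
  [33,42): 9 bp
  [42,49): 7 bp
  [49,57): 8 bp
  [57,66): 9 bp
  [66,87): 21 bp
  [87,96): 9 bp
  [96,102): 6 bp
  [102,108): 6 bp
  [108,126): 18 bp
  [126,128): 2 bp
  [128,136): 8 bp
  [136,147): 11 bp
  [147,160): 13 bp
  [160,168): 8 bp
  [168,183): 15 bp
  [183,191): 8 bp
  [191,199): 8 bp
  [199,209): 10 bp
  [209,212): 3 bp
  [212,218): 6 bp
  [218,228): 10 bp
  [228,236): 8 bp
  [236,247): 11 bp
  [247,253): 6 bp

[2,3,4,6,6,6,6,6,7,8,8,8,8,8,8,9,9,9,10,10,11,11,11,12,13,15,18,21]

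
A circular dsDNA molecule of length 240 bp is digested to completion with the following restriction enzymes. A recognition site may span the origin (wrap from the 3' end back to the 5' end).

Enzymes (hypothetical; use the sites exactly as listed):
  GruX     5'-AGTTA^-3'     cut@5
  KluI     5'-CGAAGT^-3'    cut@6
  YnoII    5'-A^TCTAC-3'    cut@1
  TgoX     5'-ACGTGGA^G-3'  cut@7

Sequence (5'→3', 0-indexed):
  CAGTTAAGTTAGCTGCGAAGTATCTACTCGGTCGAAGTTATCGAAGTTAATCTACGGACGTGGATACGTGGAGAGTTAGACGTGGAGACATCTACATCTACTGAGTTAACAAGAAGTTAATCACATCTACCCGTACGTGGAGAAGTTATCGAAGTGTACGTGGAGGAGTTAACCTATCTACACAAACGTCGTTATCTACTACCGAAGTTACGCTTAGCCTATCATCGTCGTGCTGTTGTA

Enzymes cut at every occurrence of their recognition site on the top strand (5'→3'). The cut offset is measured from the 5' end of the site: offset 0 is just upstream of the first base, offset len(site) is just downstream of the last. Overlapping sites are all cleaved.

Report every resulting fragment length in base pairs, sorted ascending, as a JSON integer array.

[1,1,2,2,2,4,5,5,6,6,6,7,7,7,7,8,9,10,11,12,14,16,16,18,22,36]

Scan for sites:
  GruX AGTTA/5: at [1, 6, 35, 44, 73, 103, 114, 143, 166, 205] ⇒ [6, 11, 40, 49, 78, 108, 119, 148, 171, 210]
  KluI CGAAGT/6: at [15, 32, 41, 149, 202] ⇒ [21, 38, 47, 155, 208]
  YnoII ATCTAC/1: at [21, 49, 89, 95, 124, 175, 193] ⇒ [22, 50, 90, 96, 125, 176, 194]
  TgoX ACGTGGAG/7: at [65, 79, 134, 157] ⇒ [72, 86, 141, 164]

All cut coordinates (distinct, sorted): [6, 11, 21, 22, 38, 40, 47, 49, 50, 72, 78, 86, 90, 96, 108, 119, 125, 141, 148, 155, 164, 171, 176, 194, 208, 210]

Fragments:
  6→11: 5 bp
  11→21: 10 bp
  21→22: 1 bp
  22→38: 16 bp
  38→40: 2 bp
  40→47: 7 bp
  47→49: 2 bp
  49→50: 1 bp
  50→72: 22 bp
  72→78: 6 bp
  78→86: 8 bp
  86→90: 4 bp
  90→96: 6 bp
  96→108: 12 bp
  108→119: 11 bp
  119→125: 6 bp
  125→141: 16 bp
  141→148: 7 bp
  148→155: 7 bp
  155→164: 9 bp
  164→171: 7 bp
  171→176: 5 bp
  176→194: 18 bp
  194→208: 14 bp
  208→210: 2 bp
  210→6 (wrap): 240-210+6 = 36 bp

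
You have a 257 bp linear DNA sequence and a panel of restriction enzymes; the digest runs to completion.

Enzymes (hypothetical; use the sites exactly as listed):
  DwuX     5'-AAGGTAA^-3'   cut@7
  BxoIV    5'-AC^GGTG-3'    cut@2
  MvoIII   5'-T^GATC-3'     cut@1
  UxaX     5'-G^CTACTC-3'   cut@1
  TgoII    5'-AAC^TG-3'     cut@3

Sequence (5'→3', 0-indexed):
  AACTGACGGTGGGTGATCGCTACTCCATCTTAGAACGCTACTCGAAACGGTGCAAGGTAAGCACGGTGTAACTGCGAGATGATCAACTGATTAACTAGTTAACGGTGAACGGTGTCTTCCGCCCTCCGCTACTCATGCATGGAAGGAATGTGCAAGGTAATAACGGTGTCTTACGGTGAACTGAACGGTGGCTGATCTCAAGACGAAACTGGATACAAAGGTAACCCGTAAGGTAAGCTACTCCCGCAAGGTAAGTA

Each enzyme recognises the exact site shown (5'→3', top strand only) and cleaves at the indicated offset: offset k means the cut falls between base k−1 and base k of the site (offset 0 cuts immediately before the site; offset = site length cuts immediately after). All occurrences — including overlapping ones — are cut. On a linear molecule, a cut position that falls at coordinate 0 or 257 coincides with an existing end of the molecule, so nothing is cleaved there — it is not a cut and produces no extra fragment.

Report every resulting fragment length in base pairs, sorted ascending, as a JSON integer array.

[1,3,3,4,4,4,5,5,7,7,7,7,7,8,8,10,11,12,12,15,16,16,17,18,18,32]

Per-enzyme occurrences:
  DwuX AAGGTAA/7: at [53, 153, 217, 229, 247] ⇒ [60, 160, 224, 236, 254]
  BxoIV ACGGTG/2: at [5, 46, 62, 101, 108, 162, 172, 184] ⇒ [7, 48, 64, 103, 110, 164, 174, 186]
  MvoIII TGATC/1: at [13, 79, 192] ⇒ [14, 80, 193]
  UxaX GCTACTC/1: at [18, 36, 127, 236] ⇒ [19, 37, 128, 237]
  TgoII AACTG/3: at [0, 69, 84, 178, 206] ⇒ [3, 72, 87, 181, 209]

Pooled cuts: [3, 7, 14, 19, 37, 48, 60, 64, 72, 80, 87, 103, 110, 128, 160, 164, 174, 181, 186, 193, 209, 224, 236, 237, 254]

Fragment lengths:
  [0,3): 3 bp
  [3,7): 4 bp
  [7,14): 7 bp
  [14,19): 5 bp
  [19,37): 18 bp
  [37,48): 11 bp
  [48,60): 12 bp
  [60,64): 4 bp
  [64,72): 8 bp
  [72,80): 8 bp
  [80,87): 7 bp
  [87,103): 16 bp
  [103,110): 7 bp
  [110,128): 18 bp
  [128,160): 32 bp
  [160,164): 4 bp
  [164,174): 10 bp
  [174,181): 7 bp
  [181,186): 5 bp
  [186,193): 7 bp
  [193,209): 16 bp
  [209,224): 15 bp
  [224,236): 12 bp
  [236,237): 1 bp
  [237,254): 17 bp
  [254,257): 3 bp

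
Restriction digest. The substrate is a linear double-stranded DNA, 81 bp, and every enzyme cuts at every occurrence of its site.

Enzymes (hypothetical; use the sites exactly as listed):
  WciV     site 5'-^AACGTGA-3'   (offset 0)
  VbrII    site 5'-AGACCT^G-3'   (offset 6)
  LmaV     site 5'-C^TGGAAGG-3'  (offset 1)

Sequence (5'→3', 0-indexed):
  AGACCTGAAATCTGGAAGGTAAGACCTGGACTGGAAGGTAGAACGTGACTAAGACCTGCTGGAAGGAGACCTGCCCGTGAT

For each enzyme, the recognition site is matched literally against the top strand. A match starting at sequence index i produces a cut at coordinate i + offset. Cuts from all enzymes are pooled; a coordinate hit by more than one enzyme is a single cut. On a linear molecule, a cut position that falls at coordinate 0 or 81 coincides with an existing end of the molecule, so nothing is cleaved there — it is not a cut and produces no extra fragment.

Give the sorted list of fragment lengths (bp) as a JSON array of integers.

Site scan:
  WciV AACGTGA/0: at [41] ⇒ [41]
  VbrII AGACCTG/6: at [0, 21, 51, 66] ⇒ [6, 27, 57, 72]
  LmaV CTGGAAGG/1: at [11, 30, 58] ⇒ [12, 31, 59]

All cut coordinates (distinct, sorted): [6, 12, 27, 31, 41, 57, 59, 72]

Fragments:
  [0,6): 6 bp
  [6,12): 6 bp
  [12,27): 15 bp
  [27,31): 4 bp
  [31,41): 10 bp
  [41,57): 16 bp
  [57,59): 2 bp
  [59,72): 13 bp
  [72,81): 9 bp

[2,4,6,6,9,10,13,15,16]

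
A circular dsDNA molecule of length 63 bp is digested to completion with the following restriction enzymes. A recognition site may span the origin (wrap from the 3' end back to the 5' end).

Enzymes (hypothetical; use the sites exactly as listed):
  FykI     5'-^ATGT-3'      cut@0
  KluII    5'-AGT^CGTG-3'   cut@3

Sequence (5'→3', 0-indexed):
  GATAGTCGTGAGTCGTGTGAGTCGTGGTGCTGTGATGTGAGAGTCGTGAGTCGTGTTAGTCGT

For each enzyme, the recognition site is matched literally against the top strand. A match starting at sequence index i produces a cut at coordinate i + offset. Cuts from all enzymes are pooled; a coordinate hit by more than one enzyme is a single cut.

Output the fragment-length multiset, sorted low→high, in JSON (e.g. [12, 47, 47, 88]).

[7,7,9,9,9,10,12]

Per-enzyme occurrences:
  FykI ATGT/0: at [34] ⇒ [34]
  KluII AGTCGTG/3: at [3, 10, 19, 41, 48, 57] ⇒ [6, 13, 22, 44, 51, 60]

All cut coordinates (distinct, sorted): [6, 13, 22, 34, 44, 51, 60]

Fragment lengths:
  6→13: 7 bp
  13→22: 9 bp
  22→34: 12 bp
  34→44: 10 bp
  44→51: 7 bp
  51→60: 9 bp
  60→6 (wrap): 63-60+6 = 9 bp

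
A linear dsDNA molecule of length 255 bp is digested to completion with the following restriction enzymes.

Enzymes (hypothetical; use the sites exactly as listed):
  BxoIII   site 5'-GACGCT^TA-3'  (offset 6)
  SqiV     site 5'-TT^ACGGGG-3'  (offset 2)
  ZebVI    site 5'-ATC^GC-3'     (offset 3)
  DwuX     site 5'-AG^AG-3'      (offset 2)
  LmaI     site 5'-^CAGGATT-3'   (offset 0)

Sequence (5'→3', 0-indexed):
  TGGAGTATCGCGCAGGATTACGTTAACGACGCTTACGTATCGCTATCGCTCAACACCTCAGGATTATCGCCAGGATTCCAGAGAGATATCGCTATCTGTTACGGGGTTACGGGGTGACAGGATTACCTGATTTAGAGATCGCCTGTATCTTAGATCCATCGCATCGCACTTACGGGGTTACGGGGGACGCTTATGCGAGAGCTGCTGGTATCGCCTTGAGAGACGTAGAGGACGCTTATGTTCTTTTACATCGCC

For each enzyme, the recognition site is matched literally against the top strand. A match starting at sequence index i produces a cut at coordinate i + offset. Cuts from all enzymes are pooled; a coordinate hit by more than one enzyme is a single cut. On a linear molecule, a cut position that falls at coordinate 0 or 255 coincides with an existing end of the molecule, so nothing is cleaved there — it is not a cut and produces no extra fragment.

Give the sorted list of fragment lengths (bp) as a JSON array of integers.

[2,2,3,3,5,5,6,6,7,8,8,8,8,8,8,8,9,9,10,10,11,11,12,13,16,18,20,21]

Per-enzyme occurrences:
  BxoIII (GACGCTTA, off=6): starts [27, 185, 230] → cuts [33, 191, 236]
  SqiV (TTACGGGG, off=2): starts [98, 106, 169, 177] → cuts [100, 108, 171, 179]
  ZebVI (ATCGC, off=3): starts [6, 38, 44, 65, 87, 137, 157, 162, 209, 249] → cuts [9, 41, 47, 68, 90, 140, 160, 165, 212, 252]
  DwuX (AGAG, off=2): starts [79, 81, 133, 197, 218, 226] → cuts [81, 83, 135, 199, 220, 228]
  LmaI (CAGGATT, off=0): starts [12, 58, 70, 117] → cuts [12, 58, 70, 117]

All cut coordinates (distinct, sorted): [9, 12, 33, 41, 47, 58, 68, 70, 81, 83, 90, 100, 108, 117, 135, 140, 160, 165, 171, 179, 191, 199, 212, 220, 228, 236, 252]

Fragments:
  [0,9): 9 bp
  [9,12): 3 bp
  [12,33): 21 bp
  [33,41): 8 bp
  [41,47): 6 bp
  [47,58): 11 bp
  [58,68): 10 bp
  [68,70): 2 bp
  [70,81): 11 bp
  [81,83): 2 bp
  [83,90): 7 bp
  [90,100): 10 bp
  [100,108): 8 bp
  [108,117): 9 bp
  [117,135): 18 bp
  [135,140): 5 bp
  [140,160): 20 bp
  [160,165): 5 bp
  [165,171): 6 bp
  [171,179): 8 bp
  [179,191): 12 bp
  [191,199): 8 bp
  [199,212): 13 bp
  [212,220): 8 bp
  [220,228): 8 bp
  [228,236): 8 bp
  [236,252): 16 bp
  [252,255): 3 bp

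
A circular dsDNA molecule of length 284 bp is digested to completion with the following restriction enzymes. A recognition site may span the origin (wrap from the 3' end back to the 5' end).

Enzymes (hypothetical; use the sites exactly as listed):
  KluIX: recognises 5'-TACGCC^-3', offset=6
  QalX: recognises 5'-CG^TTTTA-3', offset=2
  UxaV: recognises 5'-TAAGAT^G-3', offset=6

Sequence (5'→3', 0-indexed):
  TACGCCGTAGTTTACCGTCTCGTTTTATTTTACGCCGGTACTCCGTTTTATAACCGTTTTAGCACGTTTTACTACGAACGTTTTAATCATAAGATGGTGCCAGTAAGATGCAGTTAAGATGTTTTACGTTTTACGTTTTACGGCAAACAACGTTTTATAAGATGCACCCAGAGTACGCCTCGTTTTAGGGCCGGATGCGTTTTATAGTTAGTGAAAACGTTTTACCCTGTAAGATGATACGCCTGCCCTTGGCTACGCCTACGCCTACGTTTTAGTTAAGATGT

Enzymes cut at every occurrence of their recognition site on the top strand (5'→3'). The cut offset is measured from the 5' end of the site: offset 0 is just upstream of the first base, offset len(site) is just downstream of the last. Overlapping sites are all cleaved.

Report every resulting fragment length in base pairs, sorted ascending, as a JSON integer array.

Scan for sites:
  KluIX TACGCC/6: at [0, 30, 173, 237, 253, 259] ⇒ [6, 36, 179, 243, 259, 265]
  QalX CGTTTTA/2: at [20, 43, 54, 64, 78, 126, 133, 150, 180, 197, 217, 267] ⇒ [22, 45, 56, 66, 80, 128, 135, 152, 182, 199, 219, 269]
  UxaV TAAGATG/6: at [89, 103, 114, 157, 229, 276] ⇒ [95, 109, 120, 163, 235, 282]

All cut coordinates (distinct, sorted): [6, 22, 36, 45, 56, 66, 80, 95, 109, 120, 128, 135, 152, 163, 179, 182, 199, 219, 235, 243, 259, 265, 269, 282]

Fragments:
  6→22: 16 bp
  22→36: 14 bp
  36→45: 9 bp
  45→56: 11 bp
  56→66: 10 bp
  66→80: 14 bp
  80→95: 15 bp
  95→109: 14 bp
  109→120: 11 bp
  120→128: 8 bp
  128→135: 7 bp
  135→152: 17 bp
  152→163: 11 bp
  163→179: 16 bp
  179→182: 3 bp
  182→199: 17 bp
  199→219: 20 bp
  219→235: 16 bp
  235→243: 8 bp
  243→259: 16 bp
  259→265: 6 bp
  265→269: 4 bp
  269→282: 13 bp
  282→6 (wrap): 284-282+6 = 8 bp

[3,4,6,7,8,8,8,9,10,11,11,11,13,14,14,14,15,16,16,16,16,17,17,20]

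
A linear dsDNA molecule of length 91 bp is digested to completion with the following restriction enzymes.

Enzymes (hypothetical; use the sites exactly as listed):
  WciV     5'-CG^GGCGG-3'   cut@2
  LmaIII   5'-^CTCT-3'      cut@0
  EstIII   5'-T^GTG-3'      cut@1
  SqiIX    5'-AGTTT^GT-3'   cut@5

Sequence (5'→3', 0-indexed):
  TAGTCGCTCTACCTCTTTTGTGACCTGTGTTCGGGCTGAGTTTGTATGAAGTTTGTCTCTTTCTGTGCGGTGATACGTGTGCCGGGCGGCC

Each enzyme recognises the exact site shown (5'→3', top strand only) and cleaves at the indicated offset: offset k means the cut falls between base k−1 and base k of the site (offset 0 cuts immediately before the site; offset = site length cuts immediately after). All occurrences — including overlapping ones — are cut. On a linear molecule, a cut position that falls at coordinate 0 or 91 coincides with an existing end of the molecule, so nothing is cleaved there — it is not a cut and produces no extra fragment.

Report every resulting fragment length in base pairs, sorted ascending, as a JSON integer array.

[2,6,6,6,7,7,7,8,11,14,17]

Scan for sites:
  WciV (CGGGCGG, off=2): starts [82] → cuts [84]
  LmaIII (CTCT, off=0): starts [6, 12, 56] → cuts [6, 12, 56]
  EstIII (TGTG, off=1): starts [18, 25, 63, 77] → cuts [19, 26, 64, 78]
  SqiIX (AGTTTGT, off=5): starts [38, 49] → cuts [43, 54]

All cut coordinates (distinct, sorted): [6, 12, 19, 26, 43, 54, 56, 64, 78, 84]

Fragment lengths:
  [0,6): 6 bp
  [6,12): 6 bp
  [12,19): 7 bp
  [19,26): 7 bp
  [26,43): 17 bp
  [43,54): 11 bp
  [54,56): 2 bp
  [56,64): 8 bp
  [64,78): 14 bp
  [78,84): 6 bp
  [84,91): 7 bp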